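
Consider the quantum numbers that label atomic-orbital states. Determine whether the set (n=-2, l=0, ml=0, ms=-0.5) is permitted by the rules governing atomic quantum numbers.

Not allowed

The principal quantum number must be a positive integer (n ≥ 1), but here n = -2.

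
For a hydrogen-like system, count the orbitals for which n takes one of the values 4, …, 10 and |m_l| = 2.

70

Count contributing orbitals for each principal shell:
n=4 → 4; n=5 → 6; n=6 → 8; n=7 → 10; n=8 → 12; n=9 → 14; n=10 → 16.
Total orbitals: 4 + 6 + 8 + 10 + 12 + 14 + 16 = 70.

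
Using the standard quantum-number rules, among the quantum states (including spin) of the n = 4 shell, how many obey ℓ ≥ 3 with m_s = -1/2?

The n = 4 shell has ℓ = 0 through 3; check each.
Per ℓ-value: ℓ=3 → 7.
Orbitals: 7. With m_s fixed to a single value there is one state per orbital, giving 7 states.

7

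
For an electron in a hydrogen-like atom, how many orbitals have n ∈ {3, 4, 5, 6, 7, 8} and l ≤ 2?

54

Go shell by shell, enumerating (l, m_l) with l ≤ 2:
n=3 → 9; n=4 → 9; n=5 → 9; n=6 → 9; n=7 → 9; n=8 → 9.
Total orbitals: 9 + 9 + 9 + 9 + 9 + 9 = 54.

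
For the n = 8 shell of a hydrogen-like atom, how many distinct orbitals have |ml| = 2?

With n = 8 the allowed l are 0, 1, …, 7.
Contributions: l=2 → 2; l=3 → 2; l=4 → 2; l=5 → 2; l=6 → 2; l=7 → 2.
Total orbitals: 2 + 2 + 2 + 2 + 2 + 2 = 12.

12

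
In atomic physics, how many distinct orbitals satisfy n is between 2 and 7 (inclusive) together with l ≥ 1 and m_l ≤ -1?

56

Work shell by shell — for each n, count the (l, m_l) pairs that satisfy l ≥ 1 and m_l ≤ -1:
n=2 → 1; n=3 → 3; n=4 → 6; n=5 → 10; n=6 → 15; n=7 → 21.
Total orbitals: 1 + 3 + 6 + 10 + 15 + 21 = 56.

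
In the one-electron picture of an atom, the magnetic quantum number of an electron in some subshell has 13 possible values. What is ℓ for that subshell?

ℓ = 6

m_ℓ ranges over 2ℓ+1 integers, so 2ℓ+1 = 13 ⇒ ℓ = 6.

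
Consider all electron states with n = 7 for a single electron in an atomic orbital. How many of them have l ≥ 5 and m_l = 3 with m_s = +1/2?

With n = 7 the allowed l are 0, 1, …, 6.
Contributions: l=5 → 1; l=6 → 1.
Orbitals: 1 + 1 = 2. With m_s fixed to a single value there is one state per orbital, giving 2 states.

2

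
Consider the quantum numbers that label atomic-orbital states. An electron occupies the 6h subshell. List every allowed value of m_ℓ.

The 6h subshell has ℓ = 5, and m_ℓ takes every integer from −ℓ to +ℓ. With ℓ = 5 that gives the 11 values -5, -4, -3, -2, -1, 0, 1, 2, 3, 4, 5.

-5, -4, -3, -2, -1, 0, 1, 2, 3, 4, 5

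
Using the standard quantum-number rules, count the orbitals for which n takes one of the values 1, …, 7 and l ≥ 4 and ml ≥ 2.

22

Treat each shell separately and count matching orbitals:
n=5 → 3; n=6 → 7; n=7 → 12.
Total orbitals: 3 + 7 + 12 = 22.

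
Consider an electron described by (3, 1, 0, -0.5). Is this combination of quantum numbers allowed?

Yes

n = 3 is a positive integer. l = 1 satisfies 0 ≤ l ≤ n−1 = 2. m_l = 0 lies in the range −l … +l (here −1 … 1). m_s = -1/2 is one of ±1/2.
All four constraints are satisfied.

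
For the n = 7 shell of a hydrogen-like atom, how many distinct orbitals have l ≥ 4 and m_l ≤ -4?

The (l, m_l) pairs meeting l ≥ 4 and m_l ≤ -4 give: l=4 → 1; l=5 → 2; l=6 → 3.
Total orbitals: 1 + 2 + 3 = 6.

6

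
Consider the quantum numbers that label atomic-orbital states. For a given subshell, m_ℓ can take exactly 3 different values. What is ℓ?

ℓ = 1 (p)

m_ℓ ranges over 2ℓ+1 integers, so 2ℓ+1 = 3 ⇒ ℓ = 1.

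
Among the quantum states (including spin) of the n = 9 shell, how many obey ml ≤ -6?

The (l, ml) pairs meeting ml ≤ -6 give: l=6 → 1; l=7 → 2; l=8 → 3.
Orbitals: 1 + 2 + 3 = 6. Each orbital carries two spin states, so 6 × 2 = 12 states.

12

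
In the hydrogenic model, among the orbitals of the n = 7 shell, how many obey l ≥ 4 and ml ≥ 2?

12

Go through l = 0, …, 6 (the values permitted for n = 7).
Orbitals with l ≥ 4 and ml ≥ 2, by l: l=4 → 3; l=5 → 4; l=6 → 5.
Total orbitals: 3 + 4 + 5 = 12.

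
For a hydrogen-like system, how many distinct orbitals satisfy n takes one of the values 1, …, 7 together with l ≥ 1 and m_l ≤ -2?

35

For each n in the range, tally the orbitals obeying l ≥ 1 and m_l ≤ -2:
n=3 → 1; n=4 → 3; n=5 → 6; n=6 → 10; n=7 → 15.
Total orbitals: 1 + 3 + 6 + 10 + 15 = 35.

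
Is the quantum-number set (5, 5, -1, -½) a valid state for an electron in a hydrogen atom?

Invalid

The orbital quantum number must satisfy 0 ≤ l ≤ n−1. With n = 5 the allowed l values are 0, 1, 2, 3, 4, so l = 5 is out of range.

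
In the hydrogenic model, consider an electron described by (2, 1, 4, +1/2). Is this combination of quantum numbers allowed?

Not allowed

The magnetic quantum number must satisfy −l ≤ m_l ≤ l. With l = 1, m_l can only be -1, 0, 1, so m_l = 4 is forbidden.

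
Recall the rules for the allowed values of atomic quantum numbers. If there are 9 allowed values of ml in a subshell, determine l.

l = 4 (g)

ml ranges over 2l+1 integers, so 2l+1 = 9 ⇒ l = 4.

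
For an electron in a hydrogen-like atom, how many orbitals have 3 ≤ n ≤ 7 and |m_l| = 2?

30

Per-shell orbital counts meeting the constraint:
n=3 → 2; n=4 → 4; n=5 → 6; n=6 → 8; n=7 → 10.
Total orbitals: 2 + 4 + 6 + 8 + 10 = 30.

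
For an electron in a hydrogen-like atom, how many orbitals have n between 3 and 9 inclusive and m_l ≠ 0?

238

Work shell by shell — for each n, count the (l, m_l) pairs that satisfy m_l ≠ 0:
n=3 → 6; n=4 → 12; n=5 → 20; n=6 → 30; n=7 → 42; n=8 → 56; n=9 → 72.
Total orbitals: 6 + 12 + 20 + 30 + 42 + 56 + 72 = 238.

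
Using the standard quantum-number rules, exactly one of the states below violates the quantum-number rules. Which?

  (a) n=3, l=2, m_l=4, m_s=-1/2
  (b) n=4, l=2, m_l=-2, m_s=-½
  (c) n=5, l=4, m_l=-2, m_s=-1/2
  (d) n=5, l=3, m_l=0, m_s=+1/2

(a)

(a) has |m_l| = 4 > l = 2, violating −l ≤ m_l ≤ l.
The remaining sets (b), (c), (d) satisfy all four rules.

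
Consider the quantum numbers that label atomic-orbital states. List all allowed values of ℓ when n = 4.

0, 1, 2, 3

ℓ is an integer with 0 ≤ ℓ ≤ n−1, so for n = 4: ℓ = 0, 1, 2, 3.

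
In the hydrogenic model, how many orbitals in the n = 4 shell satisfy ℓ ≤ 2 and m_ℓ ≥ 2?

1

For n = 4, ℓ ranges over 0 … 3.
Contributions: ℓ=2 → 1.
Total orbitals: 1.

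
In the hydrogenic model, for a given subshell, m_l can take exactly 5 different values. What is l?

l = 2 (d)

m_l ranges over 2l+1 integers, so 2l+1 = 5 ⇒ l = 2.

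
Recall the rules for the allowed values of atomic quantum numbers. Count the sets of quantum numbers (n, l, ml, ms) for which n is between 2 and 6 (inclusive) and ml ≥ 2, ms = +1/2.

Per-shell orbital counts meeting the constraint:
n=3 → 1; n=4 → 3; n=5 → 6; n=6 → 10.
Orbitals: 1 + 3 + 6 + 10 = 20. With ms fixed to +1/2 there is one state per orbital, so 20 states.

20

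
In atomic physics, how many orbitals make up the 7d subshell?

A subshell has 2l+1 orbitals; with l = 2, that's 5.

5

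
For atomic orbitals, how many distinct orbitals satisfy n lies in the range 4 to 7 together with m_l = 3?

10

Go shell by shell, enumerating (l, m_l) with m_l = 3:
n=4 → 1; n=5 → 2; n=6 → 3; n=7 → 4.
Total orbitals: 1 + 2 + 3 + 4 = 10.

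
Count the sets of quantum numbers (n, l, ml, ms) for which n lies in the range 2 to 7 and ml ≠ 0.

Per-shell orbital counts meeting the constraint:
n=2 → 2; n=3 → 6; n=4 → 12; n=5 → 20; n=6 → 30; n=7 → 42.
Orbitals: 2 + 6 + 12 + 20 + 30 + 42 = 112. Including both spin states (ms = ±1/2) gives 2 × 112 = 224 states.

224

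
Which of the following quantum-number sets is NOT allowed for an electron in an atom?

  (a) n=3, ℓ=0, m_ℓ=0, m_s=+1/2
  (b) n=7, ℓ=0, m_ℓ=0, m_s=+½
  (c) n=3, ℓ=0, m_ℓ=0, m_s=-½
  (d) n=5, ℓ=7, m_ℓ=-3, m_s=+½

(d) has ℓ = 7 ≥ n = 5, violating 0 ≤ ℓ ≤ n−1.
The remaining sets (a), (b), (c) satisfy all four rules.

(d)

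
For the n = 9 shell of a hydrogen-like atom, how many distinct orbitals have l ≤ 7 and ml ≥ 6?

The n = 9 shell has l = 0 through 8; check each.
Contributions: l=6 → 1; l=7 → 2.
Total orbitals: 1 + 2 = 3.

3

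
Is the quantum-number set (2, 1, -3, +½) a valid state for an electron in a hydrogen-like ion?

No

The magnetic quantum number must satisfy −ℓ ≤ m_ℓ ≤ ℓ. With ℓ = 1, m_ℓ can only be -1, 0, 1, so m_ℓ = -3 is forbidden.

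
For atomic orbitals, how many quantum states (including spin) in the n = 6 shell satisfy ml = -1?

10

The n = 6 shell has l = 0 through 5; check each.
Contributions: l=1 → 1; l=2 → 1; l=3 → 1; l=4 → 1; l=5 → 1.
Orbitals: 1 + 1 + 1 + 1 + 1 = 5. Each orbital carries two spin states, so 5 × 2 = 10 states.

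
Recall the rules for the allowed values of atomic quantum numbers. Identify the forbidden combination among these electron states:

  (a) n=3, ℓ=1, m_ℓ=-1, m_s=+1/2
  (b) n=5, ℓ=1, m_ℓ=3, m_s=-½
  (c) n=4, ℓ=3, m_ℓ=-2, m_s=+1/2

(b)

(b) has |m_ℓ| = 3 > ℓ = 1, violating −ℓ ≤ m_ℓ ≤ ℓ.
The remaining sets (a), (c) satisfy all four rules.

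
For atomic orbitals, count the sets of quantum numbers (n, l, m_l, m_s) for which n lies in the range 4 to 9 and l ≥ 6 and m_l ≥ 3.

For each n in the range, tally the orbitals obeying l ≥ 6 and m_l ≥ 3:
n=7 → 4; n=8 → 9; n=9 → 15.
Orbitals: 4 + 9 + 15 = 28. Including both spin states (m_s = ±1/2) gives 2 × 28 = 56 states.

56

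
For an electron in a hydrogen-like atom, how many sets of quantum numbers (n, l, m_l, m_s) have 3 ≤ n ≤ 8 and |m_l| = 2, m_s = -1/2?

42

Go shell by shell, enumerating (l, m_l) with |m_l| = 2:
n=3 → 2; n=4 → 4; n=5 → 6; n=6 → 8; n=7 → 10; n=8 → 12.
Orbitals: 2 + 4 + 6 + 8 + 10 + 12 = 42. With m_s fixed to -1/2 there is one state per orbital, so 42 states.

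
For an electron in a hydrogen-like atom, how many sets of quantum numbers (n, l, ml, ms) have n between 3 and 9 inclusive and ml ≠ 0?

476

Per-shell orbital counts meeting the constraint:
n=3 → 6; n=4 → 12; n=5 → 20; n=6 → 30; n=7 → 42; n=8 → 56; n=9 → 72.
Orbitals: 6 + 12 + 20 + 30 + 42 + 56 + 72 = 238. Including both spin states (ms = ±1/2) gives 2 × 238 = 476 states.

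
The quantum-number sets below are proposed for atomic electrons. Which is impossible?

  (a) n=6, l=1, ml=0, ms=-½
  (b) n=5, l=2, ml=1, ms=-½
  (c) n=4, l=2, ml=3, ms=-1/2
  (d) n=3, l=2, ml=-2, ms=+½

(c)

(c) has |ml| = 3 > l = 2, violating −l ≤ ml ≤ l.
The remaining sets (a), (b), (d) satisfy all four rules.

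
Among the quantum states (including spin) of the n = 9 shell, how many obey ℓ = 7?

30

Go through ℓ = 0, …, 8 (the values permitted for n = 9).
Per ℓ-value: ℓ=7 → 15.
Orbitals: 15. Each orbital carries two spin states, so 15 × 2 = 30 states.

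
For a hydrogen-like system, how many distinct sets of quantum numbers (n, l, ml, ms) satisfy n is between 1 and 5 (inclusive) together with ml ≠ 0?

Per-shell orbital counts meeting the constraint:
n=2 → 2; n=3 → 6; n=4 → 12; n=5 → 20.
Orbitals: 2 + 6 + 12 + 20 = 40. Including both spin states (ms = ±1/2) gives 2 × 40 = 80 states.

80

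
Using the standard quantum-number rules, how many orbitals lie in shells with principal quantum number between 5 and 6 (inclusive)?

Shell n has n² orbitals: 5²=25 + 6²=36 = 61 orbitals.

61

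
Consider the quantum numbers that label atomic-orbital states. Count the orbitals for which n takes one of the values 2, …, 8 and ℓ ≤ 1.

28

Count contributing orbitals for each principal shell:
n=2 → 4; n=3 → 4; n=4 → 4; n=5 → 4; n=6 → 4; n=7 → 4; n=8 → 4.
Total orbitals: 4 + 4 + 4 + 4 + 4 + 4 + 4 = 28.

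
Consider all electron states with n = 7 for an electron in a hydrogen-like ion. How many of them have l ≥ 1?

96

For n = 7, l ranges over 0 … 6.
The (l, ml) pairs meeting l ≥ 1 give: l=1 → 3; l=2 → 5; l=3 → 7; l=4 → 9; l=5 → 11; l=6 → 13.
Orbitals: 3 + 5 + 7 + 9 + 11 + 13 = 48. Each orbital carries two spin states, so 48 × 2 = 96 states.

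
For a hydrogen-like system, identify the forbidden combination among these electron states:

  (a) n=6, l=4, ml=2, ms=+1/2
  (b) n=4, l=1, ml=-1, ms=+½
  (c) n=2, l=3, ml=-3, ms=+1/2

(c)

(c) has l = 3 ≥ n = 2, violating 0 ≤ l ≤ n−1.
The remaining sets (a), (b) satisfy all four rules.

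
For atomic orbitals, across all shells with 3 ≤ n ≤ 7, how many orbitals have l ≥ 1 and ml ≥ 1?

Per-shell orbital counts meeting the constraint:
n=3 → 3; n=4 → 6; n=5 → 10; n=6 → 15; n=7 → 21.
Total orbitals: 3 + 6 + 10 + 15 + 21 = 55.

55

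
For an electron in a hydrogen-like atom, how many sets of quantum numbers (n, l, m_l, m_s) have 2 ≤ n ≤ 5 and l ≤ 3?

Count contributing orbitals for each principal shell:
n=2 → 4; n=3 → 9; n=4 → 16; n=5 → 16.
Orbitals: 4 + 9 + 16 + 16 = 45. Including both spin states (m_s = ±1/2) gives 2 × 45 = 90 states.

90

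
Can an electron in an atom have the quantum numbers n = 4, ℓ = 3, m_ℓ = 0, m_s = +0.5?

Valid

n = 4 is a positive integer. ℓ = 3 satisfies 0 ≤ ℓ ≤ n−1 = 3. m_ℓ = 0 lies in the range −ℓ … +ℓ (here −3 … 3). m_s = +1/2 is one of ±1/2.
All four constraints are satisfied.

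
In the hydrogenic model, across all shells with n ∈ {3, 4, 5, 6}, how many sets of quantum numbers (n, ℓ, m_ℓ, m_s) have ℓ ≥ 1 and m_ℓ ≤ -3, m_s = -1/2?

Go shell by shell, enumerating (ℓ, m_ℓ) with ℓ ≥ 1 and m_ℓ ≤ -3:
n=4 → 1; n=5 → 3; n=6 → 6.
Orbitals: 1 + 3 + 6 = 10. With m_s fixed to -1/2 there is one state per orbital, so 10 states.

10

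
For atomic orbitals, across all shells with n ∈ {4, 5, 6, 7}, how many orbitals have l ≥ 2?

Go shell by shell, enumerating (l, ml) with l ≥ 2:
n=4 → 12; n=5 → 21; n=6 → 32; n=7 → 45.
Total orbitals: 12 + 21 + 32 + 45 = 110.

110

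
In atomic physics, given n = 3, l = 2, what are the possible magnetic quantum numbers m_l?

m_l takes every integer from −l to +l. With l = 2 that gives the 5 values -2, -1, 0, 1, 2.

-2, -1, 0, 1, 2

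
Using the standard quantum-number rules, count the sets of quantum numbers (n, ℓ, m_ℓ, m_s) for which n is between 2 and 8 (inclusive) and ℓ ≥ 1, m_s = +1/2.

For each n in the range, tally the orbitals obeying ℓ ≥ 1:
n=2 → 3; n=3 → 8; n=4 → 15; n=5 → 24; n=6 → 35; n=7 → 48; n=8 → 63.
Orbitals: 3 + 8 + 15 + 24 + 35 + 48 + 63 = 196. With m_s fixed to +1/2 there is one state per orbital, so 196 states.

196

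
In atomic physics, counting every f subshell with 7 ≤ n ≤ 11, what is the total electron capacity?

70

An f subshell (l = 3) exists for every n ≥ 4, so shells n = 7, 8, 9, 10, 11 each contribute one — 5 subshells.
Since each f subshell holds 2(2·3+1) = 14 electrons, the total is 5 × 14 = 70.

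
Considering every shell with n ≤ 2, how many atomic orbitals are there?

Total orbitals = 1² + 2² = 5.

5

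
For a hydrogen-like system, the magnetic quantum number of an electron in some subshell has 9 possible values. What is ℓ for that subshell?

m_ℓ ranges over 2ℓ+1 integers, so 2ℓ+1 = 9 ⇒ ℓ = 4.

ℓ = 4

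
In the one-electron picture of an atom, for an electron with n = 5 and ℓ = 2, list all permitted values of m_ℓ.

-2, -1, 0, 1, 2

m_ℓ takes every integer from −ℓ to +ℓ. With ℓ = 2 that gives the 5 values -2, -1, 0, 1, 2.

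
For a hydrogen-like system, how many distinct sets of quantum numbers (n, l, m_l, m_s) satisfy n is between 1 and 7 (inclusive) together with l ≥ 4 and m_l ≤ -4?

20

Count contributing orbitals for each principal shell:
n=5 → 1; n=6 → 3; n=7 → 6.
Orbitals: 1 + 3 + 6 = 10. Including both spin states (m_s = ±1/2) gives 2 × 10 = 20 states.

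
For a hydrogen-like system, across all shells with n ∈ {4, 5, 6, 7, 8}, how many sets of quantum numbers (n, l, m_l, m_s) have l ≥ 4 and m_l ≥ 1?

100

For each n in the range, tally the orbitals obeying l ≥ 4 and m_l ≥ 1:
n=5 → 4; n=6 → 9; n=7 → 15; n=8 → 22.
Orbitals: 4 + 9 + 15 + 22 = 50. Including both spin states (m_s = ±1/2) gives 2 × 50 = 100 states.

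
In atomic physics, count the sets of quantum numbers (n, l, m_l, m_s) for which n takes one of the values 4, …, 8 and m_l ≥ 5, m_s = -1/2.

Work shell by shell — for each n, count the (l, m_l) pairs that satisfy m_l ≥ 5:
n=6 → 1; n=7 → 3; n=8 → 6.
Orbitals: 1 + 3 + 6 = 10. With m_s fixed to -1/2 there is one state per orbital, so 10 states.

10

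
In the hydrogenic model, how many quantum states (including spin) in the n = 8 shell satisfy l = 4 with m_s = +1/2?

Go through l = 0, …, 7 (the values permitted for n = 8).
Per l-value: l=4 → 9.
Orbitals: 9. With m_s fixed to a single value there is one state per orbital, giving 9 states.

9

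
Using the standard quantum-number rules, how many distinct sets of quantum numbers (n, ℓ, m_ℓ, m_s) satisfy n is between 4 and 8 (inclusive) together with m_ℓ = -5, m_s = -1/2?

6

Count contributing orbitals for each principal shell:
n=6 → 1; n=7 → 2; n=8 → 3.
Orbitals: 1 + 2 + 3 = 6. With m_s fixed to -1/2 there is one state per orbital, so 6 states.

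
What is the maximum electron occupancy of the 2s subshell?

A subshell with l = 0 has 2l+1 = 1 orbital, each holding 2 electrons (spin ±1/2), so 1 × 2 = 2.

2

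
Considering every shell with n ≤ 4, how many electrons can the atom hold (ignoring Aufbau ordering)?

60

Total orbitals = 1² + 2² + 3² + 4² = 30. Doubling for spin gives 60 electrons.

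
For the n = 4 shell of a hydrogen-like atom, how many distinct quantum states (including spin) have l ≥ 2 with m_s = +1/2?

With n = 4 the allowed l are 0, 1, …, 3.
Orbitals with l ≥ 2, by l: l=2 → 5; l=3 → 7.
Orbitals: 5 + 7 = 12. With m_s fixed to a single value there is one state per orbital, giving 12 states.

12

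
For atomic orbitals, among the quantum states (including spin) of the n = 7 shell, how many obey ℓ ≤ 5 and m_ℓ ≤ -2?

Contributions: ℓ=2 → 1; ℓ=3 → 2; ℓ=4 → 3; ℓ=5 → 4.
Orbitals: 1 + 2 + 3 + 4 = 10. Each orbital carries two spin states, so 10 × 2 = 20 states.

20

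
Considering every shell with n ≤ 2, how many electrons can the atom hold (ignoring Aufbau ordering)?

Total orbitals = 1² + 2² = 5. Doubling for spin gives 10 electrons.

10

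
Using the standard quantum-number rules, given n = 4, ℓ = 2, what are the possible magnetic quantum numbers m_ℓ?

-2, -1, 0, 1, 2

m_ℓ takes every integer from −ℓ to +ℓ. With ℓ = 2 that gives the 5 values -2, -1, 0, 1, 2.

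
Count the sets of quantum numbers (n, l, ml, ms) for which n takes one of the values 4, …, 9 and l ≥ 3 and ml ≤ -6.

20

Treat each shell separately and count matching orbitals:
n=7 → 1; n=8 → 3; n=9 → 6.
Orbitals: 1 + 3 + 6 = 10. Including both spin states (ms = ±1/2) gives 2 × 10 = 20 states.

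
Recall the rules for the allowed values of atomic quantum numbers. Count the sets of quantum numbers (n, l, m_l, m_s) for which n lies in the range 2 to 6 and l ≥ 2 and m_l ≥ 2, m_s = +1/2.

Per-shell orbital counts meeting the constraint:
n=3 → 1; n=4 → 3; n=5 → 6; n=6 → 10.
Orbitals: 1 + 3 + 6 + 10 = 20. With m_s fixed to +1/2 there is one state per orbital, so 20 states.

20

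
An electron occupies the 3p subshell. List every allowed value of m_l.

The 3p subshell has l = 1, and m_l takes every integer from −l to +l. With l = 1 that gives the 3 values -1, 0, 1.

-1, 0, 1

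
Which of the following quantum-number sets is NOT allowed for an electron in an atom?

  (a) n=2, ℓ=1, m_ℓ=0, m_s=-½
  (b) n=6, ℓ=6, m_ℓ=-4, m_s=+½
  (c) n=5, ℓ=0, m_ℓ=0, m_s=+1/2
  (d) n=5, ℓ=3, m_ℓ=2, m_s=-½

(b)

(b) has ℓ = 6 ≥ n = 6, violating 0 ≤ ℓ ≤ n−1.
The remaining sets (a), (c), (d) satisfy all four rules.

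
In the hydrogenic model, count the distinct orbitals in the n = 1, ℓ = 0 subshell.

A subshell has 2ℓ+1 orbitals; with ℓ = 0, that's 1.

1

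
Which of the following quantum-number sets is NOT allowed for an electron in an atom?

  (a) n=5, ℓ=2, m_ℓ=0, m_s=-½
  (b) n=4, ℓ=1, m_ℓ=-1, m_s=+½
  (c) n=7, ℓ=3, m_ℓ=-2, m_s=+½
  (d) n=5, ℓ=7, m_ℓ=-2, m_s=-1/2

(d) has ℓ = 7 ≥ n = 5, violating 0 ≤ ℓ ≤ n−1.
The remaining sets (a), (b), (c) satisfy all four rules.

(d)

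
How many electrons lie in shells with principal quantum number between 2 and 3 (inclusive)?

Shell n has n² orbitals: 2²=4 + 3²=9 = 13 orbitals.
Two spin states per orbital: 2 × 13 = 26 electrons.

26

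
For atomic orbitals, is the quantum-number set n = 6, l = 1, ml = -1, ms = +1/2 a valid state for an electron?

Valid

n = 6 is a positive integer. l = 1 satisfies 0 ≤ l ≤ n−1 = 5. ml = -1 lies in the range −l … +l (here −1 … 1). ms = +1/2 is one of ±1/2.
All four constraints are satisfied.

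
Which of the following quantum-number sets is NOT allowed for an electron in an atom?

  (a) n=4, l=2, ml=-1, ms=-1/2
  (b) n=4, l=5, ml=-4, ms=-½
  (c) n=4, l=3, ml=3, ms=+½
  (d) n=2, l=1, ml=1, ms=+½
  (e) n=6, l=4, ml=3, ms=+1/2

(b) has l = 5 ≥ n = 4, violating 0 ≤ l ≤ n−1.
The remaining sets (a), (c), (d), (e) satisfy all four rules.

(b)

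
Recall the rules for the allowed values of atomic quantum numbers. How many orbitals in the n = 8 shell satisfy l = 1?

3

Contributions: l=1 → 3.
Total orbitals: 3.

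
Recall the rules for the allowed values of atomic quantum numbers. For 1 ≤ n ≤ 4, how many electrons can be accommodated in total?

Total orbitals = 1² + 2² + 3² + 4² = 30. Doubling for spin gives 60 electrons.

60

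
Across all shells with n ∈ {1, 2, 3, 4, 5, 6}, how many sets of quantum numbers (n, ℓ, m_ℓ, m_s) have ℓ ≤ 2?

Treat each shell separately and count matching orbitals:
n=1 → 1; n=2 → 4; n=3 → 9; n=4 → 9; n=5 → 9; n=6 → 9.
Orbitals: 1 + 4 + 9 + 9 + 9 + 9 = 41. Including both spin states (m_s = ±1/2) gives 2 × 41 = 82 states.

82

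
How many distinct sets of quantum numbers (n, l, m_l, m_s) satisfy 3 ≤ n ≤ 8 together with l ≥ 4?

220

Go shell by shell, enumerating (l, m_l) with l ≥ 4:
n=5 → 9; n=6 → 20; n=7 → 33; n=8 → 48.
Orbitals: 9 + 20 + 33 + 48 = 110. Including both spin states (m_s = ±1/2) gives 2 × 110 = 220 states.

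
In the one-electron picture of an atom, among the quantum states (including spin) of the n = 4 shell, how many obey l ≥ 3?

Per l-value: l=3 → 7.
Orbitals: 7. Each orbital carries two spin states, so 7 × 2 = 14 states.

14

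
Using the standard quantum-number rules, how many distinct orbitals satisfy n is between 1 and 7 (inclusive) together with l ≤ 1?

25

Per-shell orbital counts meeting the constraint:
n=1 → 1; n=2 → 4; n=3 → 4; n=4 → 4; n=5 → 4; n=6 → 4; n=7 → 4.
Total orbitals: 1 + 4 + 4 + 4 + 4 + 4 + 4 = 25.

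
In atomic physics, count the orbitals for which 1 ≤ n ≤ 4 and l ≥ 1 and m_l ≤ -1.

10

Per-shell orbital counts meeting the constraint:
n=2 → 1; n=3 → 3; n=4 → 6.
Total orbitals: 1 + 3 + 6 = 10.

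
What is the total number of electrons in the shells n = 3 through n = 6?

172

Shell n has n² orbitals: 3²=9 + 4²=16 + 5²=25 + 6²=36 = 86 orbitals.
Two spin states per orbital: 2 × 86 = 172 electrons.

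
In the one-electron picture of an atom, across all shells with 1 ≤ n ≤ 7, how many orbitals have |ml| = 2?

30

Go shell by shell, enumerating (l, ml) with |ml| = 2:
n=3 → 2; n=4 → 4; n=5 → 6; n=6 → 8; n=7 → 10.
Total orbitals: 2 + 4 + 6 + 8 + 10 = 30.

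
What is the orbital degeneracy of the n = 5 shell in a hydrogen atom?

The n = 5 shell contains n² = 5² = 25 orbitals.

25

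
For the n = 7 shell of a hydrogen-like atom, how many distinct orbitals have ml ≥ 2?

The n = 7 shell has l = 0 through 6; check each.
The (l, ml) pairs meeting ml ≥ 2 give: l=2 → 1; l=3 → 2; l=4 → 3; l=5 → 4; l=6 → 5.
Total orbitals: 1 + 2 + 3 + 4 + 5 = 15.

15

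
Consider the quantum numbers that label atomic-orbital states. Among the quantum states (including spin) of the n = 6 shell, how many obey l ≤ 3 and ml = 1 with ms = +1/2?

For n = 6, l ranges over 0 … 5.
The (l, ml) pairs meeting l ≤ 3 and ml = 1 give: l=1 → 1; l=2 → 1; l=3 → 1.
Orbitals: 1 + 1 + 1 = 3. With ms fixed to a single value there is one state per orbital, giving 3 states.

3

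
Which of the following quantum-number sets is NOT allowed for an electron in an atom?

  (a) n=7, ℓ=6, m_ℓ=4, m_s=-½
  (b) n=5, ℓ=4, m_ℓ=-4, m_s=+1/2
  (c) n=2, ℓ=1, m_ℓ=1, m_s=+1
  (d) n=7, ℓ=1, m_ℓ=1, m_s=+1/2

(c)

(c) has m_s = +1, but an electron's spin must be ±1/2.
The remaining sets (a), (b), (d) satisfy all four rules.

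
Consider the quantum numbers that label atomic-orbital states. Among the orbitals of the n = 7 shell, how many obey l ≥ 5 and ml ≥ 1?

11

Go through l = 0, …, 6 (the values permitted for n = 7).
Orbitals with l ≥ 5 and ml ≥ 1, by l: l=5 → 5; l=6 → 6.
Total orbitals: 5 + 6 = 11.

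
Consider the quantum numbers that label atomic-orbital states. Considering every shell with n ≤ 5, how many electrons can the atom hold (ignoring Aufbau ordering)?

Total orbitals = 1² + 2² + 3² + 4² + 5² = 55. Doubling for spin gives 110 electrons.

110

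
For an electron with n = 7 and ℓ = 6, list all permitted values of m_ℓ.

m_ℓ takes every integer from −ℓ to +ℓ. With ℓ = 6 that gives the 13 values -6, -5, -4, -3, -2, -1, 0, 1, 2, 3, 4, 5, 6.

-6, -5, -4, -3, -2, -1, 0, 1, 2, 3, 4, 5, 6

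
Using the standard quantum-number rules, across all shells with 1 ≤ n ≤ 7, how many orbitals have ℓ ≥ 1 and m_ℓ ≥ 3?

Work shell by shell — for each n, count the (ℓ, m_ℓ) pairs that satisfy ℓ ≥ 1 and m_ℓ ≥ 3:
n=4 → 1; n=5 → 3; n=6 → 6; n=7 → 10.
Total orbitals: 1 + 3 + 6 + 10 = 20.

20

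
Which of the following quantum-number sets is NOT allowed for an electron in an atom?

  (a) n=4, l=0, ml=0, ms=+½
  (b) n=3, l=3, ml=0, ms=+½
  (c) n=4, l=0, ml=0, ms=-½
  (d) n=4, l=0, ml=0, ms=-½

(b)

(b) has l = 3 ≥ n = 3, violating 0 ≤ l ≤ n−1.
The remaining sets (a), (c), (d) satisfy all four rules.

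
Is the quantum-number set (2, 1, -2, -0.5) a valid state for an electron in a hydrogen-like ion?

The magnetic quantum number must satisfy −ℓ ≤ m_ℓ ≤ ℓ. With ℓ = 1, m_ℓ can only be -1, 0, 1, so m_ℓ = -2 is forbidden.

Not allowed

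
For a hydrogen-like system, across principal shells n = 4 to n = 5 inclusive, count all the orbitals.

41

Shell n has n² orbitals: 4²=16 + 5²=25 = 41 orbitals.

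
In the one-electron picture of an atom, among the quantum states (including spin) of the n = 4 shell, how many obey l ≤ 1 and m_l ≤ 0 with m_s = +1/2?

With n = 4 the allowed l are 0, 1, …, 3.
Per l-value: l=0 → 1; l=1 → 2.
Orbitals: 1 + 2 = 3. With m_s fixed to a single value there is one state per orbital, giving 3 states.

3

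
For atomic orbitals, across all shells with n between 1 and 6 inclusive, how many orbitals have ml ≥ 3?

10

Go shell by shell, enumerating (l, ml) with ml ≥ 3:
n=4 → 1; n=5 → 3; n=6 → 6.
Total orbitals: 1 + 3 + 6 = 10.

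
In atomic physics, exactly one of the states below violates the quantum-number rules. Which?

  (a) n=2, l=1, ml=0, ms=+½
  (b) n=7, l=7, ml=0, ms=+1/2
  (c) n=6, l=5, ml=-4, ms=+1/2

(b)

(b) has l = 7 ≥ n = 7, violating 0 ≤ l ≤ n−1.
The remaining sets (a), (c) satisfy all four rules.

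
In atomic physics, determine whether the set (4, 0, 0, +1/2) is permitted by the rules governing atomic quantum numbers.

n = 4 is a positive integer. l = 0 satisfies 0 ≤ l ≤ n−1 = 3. ml = 0 lies in the range −l … +l (here 0). ms = +1/2 is one of ±1/2.
All four constraints are satisfied.

Allowed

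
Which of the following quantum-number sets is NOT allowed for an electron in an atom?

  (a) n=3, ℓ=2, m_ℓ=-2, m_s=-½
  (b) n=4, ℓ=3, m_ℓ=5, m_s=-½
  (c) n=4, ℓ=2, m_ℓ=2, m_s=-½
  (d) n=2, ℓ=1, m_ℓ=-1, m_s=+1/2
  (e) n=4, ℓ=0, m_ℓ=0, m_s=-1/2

(b) has |m_ℓ| = 5 > ℓ = 3, violating −ℓ ≤ m_ℓ ≤ ℓ.
The remaining sets (a), (c), (d), (e) satisfy all four rules.

(b)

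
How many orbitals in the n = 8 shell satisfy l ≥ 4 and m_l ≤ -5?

6

For n = 8, l ranges over 0 … 7.
Per l-value: l=5 → 1; l=6 → 2; l=7 → 3.
Total orbitals: 1 + 2 + 3 = 6.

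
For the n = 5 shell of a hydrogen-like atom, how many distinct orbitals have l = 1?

The n = 5 shell has l = 0 through 4; check each.
Contributions: l=1 → 3.
Total orbitals: 3.

3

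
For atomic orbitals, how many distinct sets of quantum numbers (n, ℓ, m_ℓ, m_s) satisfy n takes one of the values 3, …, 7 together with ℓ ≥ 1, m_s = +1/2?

Count contributing orbitals for each principal shell:
n=3 → 8; n=4 → 15; n=5 → 24; n=6 → 35; n=7 → 48.
Orbitals: 8 + 15 + 24 + 35 + 48 = 130. With m_s fixed to +1/2 there is one state per orbital, so 130 states.

130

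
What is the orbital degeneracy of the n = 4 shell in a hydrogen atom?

The n = 4 shell contains n² = 4² = 16 orbitals.

16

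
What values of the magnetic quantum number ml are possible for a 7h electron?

-5, -4, -3, -2, -1, 0, 1, 2, 3, 4, 5

The 7h subshell has l = 5, and ml takes every integer from −l to +l. With l = 5 that gives the 11 values -5, -4, -3, -2, -1, 0, 1, 2, 3, 4, 5.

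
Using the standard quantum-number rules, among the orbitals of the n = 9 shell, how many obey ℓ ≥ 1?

80

Go through ℓ = 0, …, 8 (the values permitted for n = 9).
Per ℓ-value: ℓ=1 → 3; ℓ=2 → 5; ℓ=3 → 7; ℓ=4 → 9; ℓ=5 → 11; ℓ=6 → 13; ℓ=7 → 15; ℓ=8 → 17.
Total orbitals: 3 + 5 + 7 + 9 + 11 + 13 + 15 + 17 = 80.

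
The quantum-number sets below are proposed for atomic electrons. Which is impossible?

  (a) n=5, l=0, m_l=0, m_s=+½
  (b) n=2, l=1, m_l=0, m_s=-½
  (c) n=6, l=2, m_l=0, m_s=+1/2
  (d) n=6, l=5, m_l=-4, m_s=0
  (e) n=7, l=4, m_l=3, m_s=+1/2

(d)

(d) has m_s = 0, but an electron's spin must be ±1/2.
The remaining sets (a), (b), (c), (e) satisfy all four rules.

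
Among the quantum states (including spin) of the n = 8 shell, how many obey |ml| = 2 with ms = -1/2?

12

Per l-value: l=2 → 2; l=3 → 2; l=4 → 2; l=5 → 2; l=6 → 2; l=7 → 2.
Orbitals: 2 + 2 + 2 + 2 + 2 + 2 = 12. With ms fixed to a single value there is one state per orbital, giving 12 states.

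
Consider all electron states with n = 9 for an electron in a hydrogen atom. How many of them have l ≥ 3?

144

Orbitals with l ≥ 3, by l: l=3 → 7; l=4 → 9; l=5 → 11; l=6 → 13; l=7 → 15; l=8 → 17.
Orbitals: 7 + 9 + 11 + 13 + 15 + 17 = 72. Each orbital carries two spin states, so 72 × 2 = 144 states.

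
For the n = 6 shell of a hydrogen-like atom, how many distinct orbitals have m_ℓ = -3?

3

The n = 6 shell has ℓ = 0 through 5; check each.
Per ℓ-value: ℓ=3 → 1; ℓ=4 → 1; ℓ=5 → 1.
Total orbitals: 1 + 1 + 1 = 3.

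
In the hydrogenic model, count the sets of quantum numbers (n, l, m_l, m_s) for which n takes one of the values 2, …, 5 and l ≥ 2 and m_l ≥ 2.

Go shell by shell, enumerating (l, m_l) with l ≥ 2 and m_l ≥ 2:
n=3 → 1; n=4 → 3; n=5 → 6.
Orbitals: 1 + 3 + 6 = 10. Including both spin states (m_s = ±1/2) gives 2 × 10 = 20 states.

20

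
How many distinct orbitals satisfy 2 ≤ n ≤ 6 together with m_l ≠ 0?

70

Count contributing orbitals for each principal shell:
n=2 → 2; n=3 → 6; n=4 → 12; n=5 → 20; n=6 → 30.
Total orbitals: 2 + 6 + 12 + 20 + 30 = 70.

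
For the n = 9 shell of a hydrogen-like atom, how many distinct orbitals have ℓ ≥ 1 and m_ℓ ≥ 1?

The (ℓ, m_ℓ) pairs meeting ℓ ≥ 1 and m_ℓ ≥ 1 give: ℓ=1 → 1; ℓ=2 → 2; ℓ=3 → 3; ℓ=4 → 4; ℓ=5 → 5; ℓ=6 → 6; ℓ=7 → 7; ℓ=8 → 8.
Total orbitals: 1 + 2 + 3 + 4 + 5 + 6 + 7 + 8 = 36.

36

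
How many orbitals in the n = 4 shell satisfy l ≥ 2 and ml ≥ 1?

5

The n = 4 shell has l = 0 through 3; check each.
Orbitals with l ≥ 2 and ml ≥ 1, by l: l=2 → 2; l=3 → 3.
Total orbitals: 2 + 3 = 5.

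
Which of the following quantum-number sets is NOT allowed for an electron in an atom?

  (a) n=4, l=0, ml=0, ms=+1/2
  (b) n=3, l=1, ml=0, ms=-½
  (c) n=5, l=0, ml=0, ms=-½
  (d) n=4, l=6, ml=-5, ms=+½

(d) has l = 6 ≥ n = 4, violating 0 ≤ l ≤ n−1.
The remaining sets (a), (b), (c) satisfy all four rules.

(d)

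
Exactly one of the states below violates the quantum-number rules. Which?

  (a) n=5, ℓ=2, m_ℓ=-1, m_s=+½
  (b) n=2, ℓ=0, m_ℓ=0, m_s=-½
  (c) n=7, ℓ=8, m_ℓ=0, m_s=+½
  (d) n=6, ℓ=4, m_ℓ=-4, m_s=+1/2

(c)

(c) has ℓ = 8 ≥ n = 7, violating 0 ≤ ℓ ≤ n−1.
The remaining sets (a), (b), (d) satisfy all four rules.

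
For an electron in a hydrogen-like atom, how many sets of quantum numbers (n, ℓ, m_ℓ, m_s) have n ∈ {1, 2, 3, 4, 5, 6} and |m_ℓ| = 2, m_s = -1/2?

For each n in the range, tally the orbitals obeying |m_ℓ| = 2:
n=3 → 2; n=4 → 4; n=5 → 6; n=6 → 8.
Orbitals: 2 + 4 + 6 + 8 = 20. With m_s fixed to -1/2 there is one state per orbital, so 20 states.

20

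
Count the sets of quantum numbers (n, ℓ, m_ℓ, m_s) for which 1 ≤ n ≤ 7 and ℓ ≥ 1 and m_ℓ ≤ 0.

Go shell by shell, enumerating (ℓ, m_ℓ) with ℓ ≥ 1 and m_ℓ ≤ 0:
n=2 → 2; n=3 → 5; n=4 → 9; n=5 → 14; n=6 → 20; n=7 → 27.
Orbitals: 2 + 5 + 9 + 14 + 20 + 27 = 77. Including both spin states (m_s = ±1/2) gives 2 × 77 = 154 states.

154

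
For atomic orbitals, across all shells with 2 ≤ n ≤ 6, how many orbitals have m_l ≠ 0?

Go shell by shell, enumerating (l, m_l) with m_l ≠ 0:
n=2 → 2; n=3 → 6; n=4 → 12; n=5 → 20; n=6 → 30.
Total orbitals: 2 + 6 + 12 + 20 + 30 = 70.

70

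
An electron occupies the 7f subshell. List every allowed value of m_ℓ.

The 7f subshell has ℓ = 3, and m_ℓ takes every integer from −ℓ to +ℓ. With ℓ = 3 that gives the 7 values -3, -2, -1, 0, 1, 2, 3.

-3, -2, -1, 0, 1, 2, 3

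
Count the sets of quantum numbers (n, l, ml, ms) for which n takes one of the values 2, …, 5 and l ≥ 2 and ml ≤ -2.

Treat each shell separately and count matching orbitals:
n=3 → 1; n=4 → 3; n=5 → 6.
Orbitals: 1 + 3 + 6 = 10. Including both spin states (ms = ±1/2) gives 2 × 10 = 20 states.

20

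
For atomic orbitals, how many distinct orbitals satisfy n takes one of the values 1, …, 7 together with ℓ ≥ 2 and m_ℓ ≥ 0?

65

Treat each shell separately and count matching orbitals:
n=3 → 3; n=4 → 7; n=5 → 12; n=6 → 18; n=7 → 25.
Total orbitals: 3 + 7 + 12 + 18 + 25 = 65.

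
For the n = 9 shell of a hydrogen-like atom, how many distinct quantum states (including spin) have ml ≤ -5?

20

For n = 9, l ranges over 0 … 8.
The (l, ml) pairs meeting ml ≤ -5 give: l=5 → 1; l=6 → 2; l=7 → 3; l=8 → 4.
Orbitals: 1 + 2 + 3 + 4 = 10. Each orbital carries two spin states, so 10 × 2 = 20 states.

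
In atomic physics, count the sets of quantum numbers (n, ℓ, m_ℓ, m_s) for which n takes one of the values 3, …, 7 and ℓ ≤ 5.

Work shell by shell — for each n, count the (ℓ, m_ℓ) pairs that satisfy ℓ ≤ 5:
n=3 → 9; n=4 → 16; n=5 → 25; n=6 → 36; n=7 → 36.
Orbitals: 9 + 16 + 25 + 36 + 36 = 122. Including both spin states (m_s = ±1/2) gives 2 × 122 = 244 states.

244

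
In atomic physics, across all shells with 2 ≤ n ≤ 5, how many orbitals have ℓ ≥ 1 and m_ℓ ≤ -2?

Per-shell orbital counts meeting the constraint:
n=3 → 1; n=4 → 3; n=5 → 6.
Total orbitals: 1 + 3 + 6 = 10.

10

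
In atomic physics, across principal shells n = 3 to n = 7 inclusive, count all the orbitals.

Shell n has n² orbitals: 3²=9 + 4²=16 + 5²=25 + 6²=36 + 7²=49 = 135 orbitals.

135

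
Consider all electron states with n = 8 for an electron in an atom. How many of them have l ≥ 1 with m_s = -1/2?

63

With n = 8 the allowed l are 0, 1, …, 7.
Per l-value: l=1 → 3; l=2 → 5; l=3 → 7; l=4 → 9; l=5 → 11; l=6 → 13; l=7 → 15.
Orbitals: 3 + 5 + 7 + 9 + 11 + 13 + 15 = 63. With m_s fixed to a single value there is one state per orbital, giving 63 states.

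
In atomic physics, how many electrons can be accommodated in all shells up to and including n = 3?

28

Total orbitals = 1² + 2² + 3² = 14. Doubling for spin gives 28 electrons.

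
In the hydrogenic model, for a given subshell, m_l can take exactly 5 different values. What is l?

l = 2 (d)

m_l ranges over 2l+1 integers, so 2l+1 = 5 ⇒ l = 2.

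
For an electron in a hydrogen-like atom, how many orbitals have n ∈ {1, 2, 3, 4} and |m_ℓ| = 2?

6

For each n in the range, tally the orbitals obeying |m_ℓ| = 2:
n=3 → 2; n=4 → 4.
Total orbitals: 2 + 4 = 6.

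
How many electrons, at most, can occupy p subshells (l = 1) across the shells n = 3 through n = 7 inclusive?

30

A p subshell (l = 1) exists for every n ≥ 2, so shells n = 3, 4, 5, 6, 7 each contribute one — 5 subshells.
Since each p subshell holds 2(2·1+1) = 6 electrons, the total is 5 × 6 = 30.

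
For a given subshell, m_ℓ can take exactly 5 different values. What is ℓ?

m_ℓ ranges over 2ℓ+1 integers, so 2ℓ+1 = 5 ⇒ ℓ = 2.

ℓ = 2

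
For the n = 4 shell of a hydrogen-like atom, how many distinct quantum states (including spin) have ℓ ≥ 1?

30

For n = 4, ℓ ranges over 0 … 3.
The (ℓ, m_ℓ) pairs meeting ℓ ≥ 1 give: ℓ=1 → 3; ℓ=2 → 5; ℓ=3 → 7.
Orbitals: 3 + 5 + 7 = 15. Each orbital carries two spin states, so 15 × 2 = 30 states.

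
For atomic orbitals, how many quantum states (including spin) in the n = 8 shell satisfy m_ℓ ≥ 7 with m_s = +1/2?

The n = 8 shell has ℓ = 0 through 7; check each.
Per ℓ-value: ℓ=7 → 1.
Orbitals: 1. With m_s fixed to a single value there is one state per orbital, giving 1 state.

1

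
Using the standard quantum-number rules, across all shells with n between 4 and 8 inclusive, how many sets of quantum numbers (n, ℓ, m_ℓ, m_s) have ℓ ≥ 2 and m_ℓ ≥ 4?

Work shell by shell — for each n, count the (ℓ, m_ℓ) pairs that satisfy ℓ ≥ 2 and m_ℓ ≥ 4:
n=5 → 1; n=6 → 3; n=7 → 6; n=8 → 10.
Orbitals: 1 + 3 + 6 + 10 = 20. Including both spin states (m_s = ±1/2) gives 2 × 20 = 40 states.

40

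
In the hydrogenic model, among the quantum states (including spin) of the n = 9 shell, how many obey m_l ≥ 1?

72

The n = 9 shell has l = 0 through 8; check each.
The (l, m_l) pairs meeting m_l ≥ 1 give: l=1 → 1; l=2 → 2; l=3 → 3; l=4 → 4; l=5 → 5; l=6 → 6; l=7 → 7; l=8 → 8.
Orbitals: 1 + 2 + 3 + 4 + 5 + 6 + 7 + 8 = 36. Each orbital carries two spin states, so 36 × 2 = 72 states.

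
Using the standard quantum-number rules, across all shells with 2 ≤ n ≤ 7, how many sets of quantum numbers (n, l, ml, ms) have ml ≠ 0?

Per-shell orbital counts meeting the constraint:
n=2 → 2; n=3 → 6; n=4 → 12; n=5 → 20; n=6 → 30; n=7 → 42.
Orbitals: 2 + 6 + 12 + 20 + 30 + 42 = 112. Including both spin states (ms = ±1/2) gives 2 × 112 = 224 states.

224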